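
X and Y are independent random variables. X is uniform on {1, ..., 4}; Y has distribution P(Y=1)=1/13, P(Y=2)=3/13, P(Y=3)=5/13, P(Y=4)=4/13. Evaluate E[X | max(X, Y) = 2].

P(max(X, Y) = 2) = 7/52.
Summing X·P(x,y) over outcomes with max(X, Y) = 2 gives 11/52.
E[X | max(X, Y) = 2] = (11/52) / (7/52) = 11/7.

11/7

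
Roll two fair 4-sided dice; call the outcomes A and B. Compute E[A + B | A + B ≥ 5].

P(A + B ≥ 5) = 5/8.
Summing (A+B)·P(x,y) over outcomes with A + B ≥ 5 gives 15/4.
E[A + B | A + B ≥ 5] = (15/4) / (5/8) = 6.

6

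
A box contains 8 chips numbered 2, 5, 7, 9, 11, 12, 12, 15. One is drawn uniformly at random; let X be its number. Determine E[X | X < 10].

P(X < 10) = 1/2.
Σ over the event: 2·1/8 + 5·1/8 + 7·1/8 + 9·1/8 = 23/8.
E[X | X < 10] = (23/8) / (1/2) = 23/4.

23/4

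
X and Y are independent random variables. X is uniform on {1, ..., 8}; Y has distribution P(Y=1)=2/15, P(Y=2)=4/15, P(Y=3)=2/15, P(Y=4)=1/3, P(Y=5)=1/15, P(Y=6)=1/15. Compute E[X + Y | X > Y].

P(X > Y) = 73/120.
Summing (X+Y)·P(x,y) over outcomes with X > Y gives 209/40.
E[X + Y | X > Y] = (209/40) / (73/120) = 627/73.

627/73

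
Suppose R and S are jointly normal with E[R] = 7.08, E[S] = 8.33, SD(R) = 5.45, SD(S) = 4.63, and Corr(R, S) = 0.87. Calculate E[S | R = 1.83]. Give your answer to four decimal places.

4.4497

For a bivariate normal, E[S | R=x] = μ_S + ρ·(σ_S/σ_R)·(x − μ_R).
E[S | R=1.83] = 8.33 + (0.87)·(4.63/5.45)·(1.83 − (7.08)) = 8.33 + (0.7391)·(-5.25) = 4.4497.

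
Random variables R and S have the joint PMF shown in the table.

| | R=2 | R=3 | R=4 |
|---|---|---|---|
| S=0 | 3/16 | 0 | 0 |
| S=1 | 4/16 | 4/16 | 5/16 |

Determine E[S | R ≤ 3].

P(R ≤ 3) = 11/16.
Σ S·P over the event = 0·(3/16) + 1·(4/16) + 1·(4/16) = 1/2.
E[S | R ≤ 3] = (1/2) / (11/16) = 8/11.

8/11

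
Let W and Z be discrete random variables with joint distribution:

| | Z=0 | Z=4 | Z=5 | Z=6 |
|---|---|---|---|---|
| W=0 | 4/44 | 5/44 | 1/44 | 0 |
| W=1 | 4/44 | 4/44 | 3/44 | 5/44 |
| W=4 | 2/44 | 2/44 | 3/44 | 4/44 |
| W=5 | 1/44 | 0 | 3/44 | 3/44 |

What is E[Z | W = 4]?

P(W = 4) = 1/4.
Σ Z·P over the event = 0·(2/44) + 4·(2/44) + 5·(3/44) + 6·(4/44) = 47/44.
E[Z | W = 4] = (47/44) / (1/4) = 47/11.

47/11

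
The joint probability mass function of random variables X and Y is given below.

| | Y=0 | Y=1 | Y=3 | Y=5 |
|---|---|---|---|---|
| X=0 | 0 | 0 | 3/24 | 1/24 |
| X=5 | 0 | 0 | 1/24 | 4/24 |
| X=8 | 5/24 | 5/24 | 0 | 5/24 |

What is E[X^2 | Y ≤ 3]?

P(Y ≤ 3) = 7/12.
Σ X^2·P over the event = 0·(3/24) + 25·(1/24) + 64·(5/24) + 64·(5/24) = 665/24.
E[X^2 | Y ≤ 3] = (665/24) / (7/12) = 95/2.

95/2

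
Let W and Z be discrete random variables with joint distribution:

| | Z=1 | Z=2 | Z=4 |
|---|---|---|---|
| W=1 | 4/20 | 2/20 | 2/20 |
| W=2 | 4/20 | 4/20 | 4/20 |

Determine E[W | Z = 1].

3/2

P(Z = 1) = 2/5.
Σ W·P over the event = 1·(4/20) + 2·(4/20) = 3/5.
E[W | Z = 1] = (3/5) / (2/5) = 3/2.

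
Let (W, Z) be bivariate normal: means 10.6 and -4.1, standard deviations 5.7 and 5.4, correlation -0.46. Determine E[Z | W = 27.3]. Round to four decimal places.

-11.3777

E[Z | W=x] = μ_Z + ρ(σ_Z/σ_W)(x − μ_W) for jointly normal variables.
E[Z | W=27.3] = -4.1 + (-0.46)·(5.4/5.7)·(27.3 − (10.6)) = -4.1 + (-0.43579)·(16.7) = -11.3777.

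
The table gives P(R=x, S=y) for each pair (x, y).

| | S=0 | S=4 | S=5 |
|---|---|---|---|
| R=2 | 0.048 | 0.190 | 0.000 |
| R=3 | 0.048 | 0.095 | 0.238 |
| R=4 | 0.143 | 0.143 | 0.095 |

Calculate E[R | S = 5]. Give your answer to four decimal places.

P(S = 5) = 0.333.
Σ R·P over the event = 3·(0.238) + 4·(0.095) = 1.094.
E[R | S = 5] = (1.094) / (0.333) = 3.2853.

3.2853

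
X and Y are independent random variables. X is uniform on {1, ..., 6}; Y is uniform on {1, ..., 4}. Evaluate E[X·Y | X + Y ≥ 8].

P(X + Y ≥ 8) = 1/4.
Summing XY·P(x,y) over outcomes with X + Y ≥ 8 gives 35/8.
E[X·Y | X + Y ≥ 8] = (35/8) / (1/4) = 35/2.

35/2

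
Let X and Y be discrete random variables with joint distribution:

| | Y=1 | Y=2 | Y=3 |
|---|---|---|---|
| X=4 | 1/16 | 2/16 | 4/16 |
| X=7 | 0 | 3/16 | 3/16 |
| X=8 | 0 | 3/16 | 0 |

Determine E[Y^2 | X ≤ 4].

45/7

P(X ≤ 4) = 7/16.
Σ Y^2·P over the event = 1·(1/16) + 4·(2/16) + 9·(4/16) = 45/16.
E[Y^2 | X ≤ 4] = (45/16) / (7/16) = 45/7.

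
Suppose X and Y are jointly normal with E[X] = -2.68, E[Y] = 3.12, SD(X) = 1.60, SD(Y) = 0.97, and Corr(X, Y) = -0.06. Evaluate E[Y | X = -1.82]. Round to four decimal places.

3.0887

E[Y | X=x] = μ_Y + ρ(σ_Y/σ_X)(x − μ_X) for jointly normal variables.
E[Y | X=-1.82] = 3.12 + (-0.06)·(0.97/1.60)·(-1.82 − (-2.68)) = 3.12 + (-0.036375)·(0.86) = 3.0887.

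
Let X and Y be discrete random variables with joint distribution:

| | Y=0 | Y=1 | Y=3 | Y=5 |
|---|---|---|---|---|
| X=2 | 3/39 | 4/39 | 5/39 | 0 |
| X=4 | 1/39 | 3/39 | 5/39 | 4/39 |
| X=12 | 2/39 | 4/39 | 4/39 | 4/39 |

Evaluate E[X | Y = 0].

17/3

P(Y = 0) = 2/13.
Summing X·P(X=x,Y=y) over the conditioning event gives 34/39.
E[X | Y = 0] = (34/39) / (2/13) = 17/3.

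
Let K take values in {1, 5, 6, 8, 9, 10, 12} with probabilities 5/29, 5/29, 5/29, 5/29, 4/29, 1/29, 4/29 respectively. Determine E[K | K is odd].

33/7

P(K is odd) = 14/29.
Σ over the event: 1·5/29 + 5·5/29 + 9·4/29 = 66/29.
E[K | K is odd] = (66/29) / (14/29) = 33/7.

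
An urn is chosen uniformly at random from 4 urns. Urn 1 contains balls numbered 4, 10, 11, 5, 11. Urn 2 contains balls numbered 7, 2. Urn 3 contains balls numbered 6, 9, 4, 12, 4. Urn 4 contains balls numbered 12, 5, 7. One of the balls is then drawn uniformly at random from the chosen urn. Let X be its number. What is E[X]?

E[X | urn 1] = (4+10+11+5+11)/5 = 41/5.
E[X | urn 2] = (7+2)/2 = 9/2.
E[X | urn 3] = (6+9+4+12+4)/5 = 7.
E[X | urn 4] = (12+5+7)/3 = 8.
By the law of total expectation,
E[X] = (1/4)·(41/5) + (1/4)·(9/2) + (1/4)·(7) + (1/4)·(8) = 277/40.

277/40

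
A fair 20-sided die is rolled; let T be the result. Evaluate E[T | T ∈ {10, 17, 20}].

47/3

P(T ∈ {10, 17, 20}) = 3/20.
Σ over the event: 10·1/20 + 17·1/20 + 20·1/20 = 47/20.
E[T | T ∈ {10, 17, 20}] = (47/20) / (3/20) = 47/3.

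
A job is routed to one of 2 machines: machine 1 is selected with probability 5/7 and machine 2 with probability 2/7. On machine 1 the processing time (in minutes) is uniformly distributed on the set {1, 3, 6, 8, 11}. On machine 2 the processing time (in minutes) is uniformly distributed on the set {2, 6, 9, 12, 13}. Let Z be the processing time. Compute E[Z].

E[Z | machine 1] = (1+3+6+8+11)/5 = 29/5.
E[Z | machine 2] = (2+6+9+12+13)/5 = 42/5.
By the law of total expectation,
E[Z] = (5/7)·(29/5) + (2/7)·(42/5) = 229/35.

229/35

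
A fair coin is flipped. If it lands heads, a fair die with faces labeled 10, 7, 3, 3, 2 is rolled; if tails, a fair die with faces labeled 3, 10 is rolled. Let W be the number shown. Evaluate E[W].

23/4

E[W | heads] = (10+7+3+3+2)/5 = 5.
E[W | tails] = (3+10)/2 = 13/2.
By the law of total expectation,
E[W] = (1/2)·(5) + (1/2)·(13/2) = 23/4.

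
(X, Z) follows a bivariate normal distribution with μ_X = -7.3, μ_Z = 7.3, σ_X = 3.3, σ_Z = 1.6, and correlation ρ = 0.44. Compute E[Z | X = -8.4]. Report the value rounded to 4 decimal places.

The regression of Z on X has slope ρ·σ_Z/σ_X and passes through (μ_X, μ_Z).
E[Z | X=-8.4] = 7.3 + (0.44)·(1.6/3.3)·(-8.4 − (-7.3)) = 7.3 + (0.21333)·(-1.1) = 7.0653.

7.0653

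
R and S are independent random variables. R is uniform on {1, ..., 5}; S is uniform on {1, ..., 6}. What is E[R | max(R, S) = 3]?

Outcomes with max(R, S) = 3: (1,3), (2,3), (3,1), (3,2), (3,3), each with probability 1/30.
E[R | max(R, S) = 3] = (1 + 2 + 3 + 3 + 3) / 5 = 12/5.

12/5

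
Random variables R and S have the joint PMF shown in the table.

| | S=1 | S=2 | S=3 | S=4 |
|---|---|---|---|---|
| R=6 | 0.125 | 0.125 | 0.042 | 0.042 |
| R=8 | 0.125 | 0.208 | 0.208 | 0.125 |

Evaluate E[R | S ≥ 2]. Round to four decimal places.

7.4427

P(S ≥ 2) = 0.750.
Summing R·P(R=x,S=y) over the conditioning event gives 5.582.
E[R | S ≥ 2] = (5.582) / (0.750) = 7.4427.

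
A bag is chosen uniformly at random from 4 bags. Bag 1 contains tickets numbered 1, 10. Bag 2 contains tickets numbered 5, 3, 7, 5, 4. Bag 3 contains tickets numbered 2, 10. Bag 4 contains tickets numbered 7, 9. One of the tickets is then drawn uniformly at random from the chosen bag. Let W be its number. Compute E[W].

E[W | bag 1] = (1+10)/2 = 11/2.
E[W | bag 2] = (5+3+7+5+4)/5 = 24/5.
E[W | bag 3] = (2+10)/2 = 6.
E[W | bag 4] = (7+9)/2 = 8.
By the law of total expectation,
E[W] = (1/4)·(11/2) + (1/4)·(24/5) + (1/4)·(6) + (1/4)·(8) = 243/40.

243/40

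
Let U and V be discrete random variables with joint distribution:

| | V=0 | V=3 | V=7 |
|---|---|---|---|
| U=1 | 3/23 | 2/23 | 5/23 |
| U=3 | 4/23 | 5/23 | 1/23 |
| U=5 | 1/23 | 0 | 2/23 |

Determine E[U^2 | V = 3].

47/7

P(V = 3) = 7/23.
Σ U^2·P over the event = 1·(2/23) + 9·(5/23) = 47/23.
E[U^2 | V = 3] = (47/23) / (7/23) = 47/7.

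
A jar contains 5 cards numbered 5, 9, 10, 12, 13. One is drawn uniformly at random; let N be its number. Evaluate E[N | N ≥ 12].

P(N ≥ 12) = 2/5.
Σ over the event: 12·1/5 + 13·1/5 = 5.
E[N | N ≥ 12] = (5) / (2/5) = 25/2.

25/2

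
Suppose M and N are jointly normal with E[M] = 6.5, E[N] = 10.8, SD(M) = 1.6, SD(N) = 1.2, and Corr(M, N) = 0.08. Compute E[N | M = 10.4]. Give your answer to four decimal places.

E[N | M=x] = μ_N + ρ(σ_N/σ_M)(x − μ_M) for jointly normal variables.
E[N | M=10.4] = 10.8 + (0.08)·(1.2/1.6)·(10.4 − (6.5)) = 10.8 + (0.06)·(3.9) = 11.0340.

11.0340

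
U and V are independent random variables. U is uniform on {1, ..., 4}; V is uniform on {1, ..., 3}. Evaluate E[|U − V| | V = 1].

Outcomes with V = 1: (1,1), (2,1), (3,1), (4,1), each with probability 1/12.
E[|U − V| | V = 1] = (0 + 1 + 2 + 3) / 4 = 3/2.

3/2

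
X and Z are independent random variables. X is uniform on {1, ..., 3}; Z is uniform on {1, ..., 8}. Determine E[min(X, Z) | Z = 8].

2

P(Z = 8) = 1/8.
Summing min(X,Z)·P(x,y) over outcomes with Z = 8 gives 1/4.
E[min(X, Z) | Z = 8] = (1/4) / (1/8) = 2.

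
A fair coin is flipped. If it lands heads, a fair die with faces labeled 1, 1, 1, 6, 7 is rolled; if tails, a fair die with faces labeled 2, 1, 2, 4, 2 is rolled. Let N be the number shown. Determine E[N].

27/10

E[N | heads] = (1+1+1+6+7)/5 = 16/5.
E[N | tails] = (2+1+2+4+2)/5 = 11/5.
By the law of total expectation,
E[N] = (1/2)·(16/5) + (1/2)·(11/5) = 27/10.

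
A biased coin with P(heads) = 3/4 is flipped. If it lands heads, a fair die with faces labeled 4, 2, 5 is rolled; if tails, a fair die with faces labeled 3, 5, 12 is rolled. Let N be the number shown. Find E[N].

53/12

E[N | heads] = (4+2+5)/3 = 11/3.
E[N | tails] = (3+5+12)/3 = 20/3.
By the law of total expectation,
E[N] = (3/4)·(11/3) + (1/4)·(20/3) = 53/12.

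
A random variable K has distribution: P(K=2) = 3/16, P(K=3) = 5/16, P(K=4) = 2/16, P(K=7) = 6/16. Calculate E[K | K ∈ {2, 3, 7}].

P(K ∈ {2, 3, 7}) = 7/8.
Σ over the event: 2·3/16 + 3·5/16 + 7·3/8 = 63/16.
E[K | K ∈ {2, 3, 7}] = (63/16) / (7/8) = 9/2.

9/2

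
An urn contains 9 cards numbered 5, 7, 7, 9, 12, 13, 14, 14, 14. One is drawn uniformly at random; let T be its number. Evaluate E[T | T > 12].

55/4

P(T > 12) = 4/9.
Σ over the event: 13·1/9 + 14·1/3 = 55/9.
E[T | T > 12] = (55/9) / (4/9) = 55/4.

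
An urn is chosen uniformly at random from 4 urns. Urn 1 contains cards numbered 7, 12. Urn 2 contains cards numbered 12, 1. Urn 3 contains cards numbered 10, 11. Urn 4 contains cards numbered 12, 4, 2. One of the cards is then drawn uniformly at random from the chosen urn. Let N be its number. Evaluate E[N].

65/8

E[N | urn 1] = (7+12)/2 = 19/2.
E[N | urn 2] = (12+1)/2 = 13/2.
E[N | urn 3] = (10+11)/2 = 21/2.
E[N | urn 4] = (12+4+2)/3 = 6.
By the law of total expectation,
E[N] = (1/4)·(19/2) + (1/4)·(13/2) + (1/4)·(21/2) + (1/4)·(6) = 65/8.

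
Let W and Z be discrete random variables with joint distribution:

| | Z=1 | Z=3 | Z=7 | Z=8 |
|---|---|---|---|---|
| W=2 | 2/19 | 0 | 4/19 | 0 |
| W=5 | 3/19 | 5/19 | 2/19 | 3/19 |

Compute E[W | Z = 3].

5

P(Z = 3) = 5/19.
Σ W·P over the event = 5·(5/19) = 25/19.
E[W | Z = 3] = (25/19) / (5/19) = 5.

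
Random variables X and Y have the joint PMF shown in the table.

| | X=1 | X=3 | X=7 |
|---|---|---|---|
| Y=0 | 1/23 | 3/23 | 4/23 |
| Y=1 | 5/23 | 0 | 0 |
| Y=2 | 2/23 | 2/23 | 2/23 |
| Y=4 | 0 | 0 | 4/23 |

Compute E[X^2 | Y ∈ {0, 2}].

171/7

P(Y ∈ {0, 2}) = 14/23.
Σ X^2·P over the event = 1·(1/23) + 1·(2/23) + 9·(3/23) + 9·(2/23) + 49·(4/23) + 49·(2/23) = 342/23.
E[X^2 | Y ∈ {0, 2}] = (342/23) / (14/23) = 171/7.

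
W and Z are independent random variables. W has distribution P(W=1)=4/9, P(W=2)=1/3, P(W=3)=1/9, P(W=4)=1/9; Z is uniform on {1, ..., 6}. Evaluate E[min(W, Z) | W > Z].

P(W > Z) = 4/27.
Summing min(W,Z)·P(x,y) over outcomes with W > Z gives 2/9.
E[min(W, Z) | W > Z] = (2/9) / (4/27) = 3/2.

3/2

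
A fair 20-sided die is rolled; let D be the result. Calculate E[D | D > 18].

39/2

Given D > 18, D is equally likely to be any of {19, 20}.
E[D | D > 18] = (19 + 20) / 2 = 39/2.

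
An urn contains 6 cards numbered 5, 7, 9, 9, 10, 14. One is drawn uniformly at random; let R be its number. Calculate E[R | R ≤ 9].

15/2

P(R ≤ 9) = 2/3.
Σ over the event: 5·1/6 + 7·1/6 + 9·1/3 = 5.
E[R | R ≤ 9] = (5) / (2/3) = 15/2.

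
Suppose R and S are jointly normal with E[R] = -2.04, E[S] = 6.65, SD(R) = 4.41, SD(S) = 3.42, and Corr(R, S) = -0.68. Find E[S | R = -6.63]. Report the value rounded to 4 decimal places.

E[S | R=x] = μ_S + ρ(σ_S/σ_R)(x − μ_R) for jointly normal variables.
E[S | R=-6.63] = 6.65 + (-0.68)·(3.42/4.41)·(-6.63 − (-2.04)) = 6.65 + (-0.52735)·(-4.59) = 9.0705.

9.0705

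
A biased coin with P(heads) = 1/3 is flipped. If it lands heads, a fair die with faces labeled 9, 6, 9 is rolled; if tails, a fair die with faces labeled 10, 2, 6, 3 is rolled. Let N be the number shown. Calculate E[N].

E[N | heads] = (9+6+9)/3 = 8.
E[N | tails] = (10+2+6+3)/4 = 21/4.
E[N] = (1/3)·(8) + (2/3)·(21/4) = 37/6.

37/6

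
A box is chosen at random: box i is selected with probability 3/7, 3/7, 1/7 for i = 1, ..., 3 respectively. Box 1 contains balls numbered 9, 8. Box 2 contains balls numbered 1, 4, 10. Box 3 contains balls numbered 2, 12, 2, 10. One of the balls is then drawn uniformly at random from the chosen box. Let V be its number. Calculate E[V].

E[V | box 1] = (9+8)/2 = 17/2.
E[V | box 2] = (1+4+10)/3 = 5.
E[V | box 3] = (2+12+2+10)/4 = 13/2.
By the law of total expectation,
E[V] = (3/7)·(17/2) + (3/7)·(5) + (1/7)·(13/2) = 47/7.

47/7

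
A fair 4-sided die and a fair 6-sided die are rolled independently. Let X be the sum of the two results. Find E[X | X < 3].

2

P(X < 3) = 1/24.
Σ over the event: 2·1/24 = 1/12.
E[X | X < 3] = (1/12) / (1/24) = 2.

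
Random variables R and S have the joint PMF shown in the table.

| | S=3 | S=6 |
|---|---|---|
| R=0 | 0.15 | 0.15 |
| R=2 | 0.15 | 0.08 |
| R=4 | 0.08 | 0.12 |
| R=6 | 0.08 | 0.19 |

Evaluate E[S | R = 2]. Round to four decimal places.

4.0435

P(R = 2) = 0.23.
Σ S·P over the event = 3·(0.15) + 6·(0.08) = 0.93.
E[S | R = 2] = (0.93) / (0.23) = 4.0435.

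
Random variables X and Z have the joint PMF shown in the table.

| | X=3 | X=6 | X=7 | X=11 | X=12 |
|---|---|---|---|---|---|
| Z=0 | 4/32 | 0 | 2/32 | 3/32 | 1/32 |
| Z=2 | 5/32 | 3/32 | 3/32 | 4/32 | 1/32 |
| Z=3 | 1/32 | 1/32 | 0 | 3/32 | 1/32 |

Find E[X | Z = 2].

55/8

P(Z = 2) = 1/2.
Summing X·P(X=x,Z=y) over the conditioning event gives 55/16.
E[X | Z = 2] = (55/16) / (1/2) = 55/8.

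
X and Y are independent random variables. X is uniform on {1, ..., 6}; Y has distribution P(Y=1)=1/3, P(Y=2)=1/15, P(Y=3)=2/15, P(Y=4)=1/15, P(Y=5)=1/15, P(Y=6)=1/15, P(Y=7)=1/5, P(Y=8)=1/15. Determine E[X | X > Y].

P(X > Y) = 19/45.
Summing X·P(x,y) over outcomes with X > Y gives 11/6.
E[X | X > Y] = (11/6) / (19/45) = 165/38.

165/38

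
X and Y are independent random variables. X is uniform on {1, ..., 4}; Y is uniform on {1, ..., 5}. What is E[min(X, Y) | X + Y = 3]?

Outcomes with X + Y = 3: (1,2), (2,1), each with probability 1/20.
E[min(X, Y) | X + Y = 3] = (1 + 1) / 2 = 1.

1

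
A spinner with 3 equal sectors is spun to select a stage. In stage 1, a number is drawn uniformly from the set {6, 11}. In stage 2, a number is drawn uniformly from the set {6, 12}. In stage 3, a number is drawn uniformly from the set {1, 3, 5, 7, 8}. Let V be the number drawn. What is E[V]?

E[V | stage 1] = (6+11)/2 = 17/2.
E[V | stage 2] = (6+12)/2 = 9.
E[V | stage 3] = (1+3+5+7+8)/5 = 24/5.
E[V] = (1/3)·(17/2) + (1/3)·(9) + (1/3)·(24/5) = 223/30.

223/30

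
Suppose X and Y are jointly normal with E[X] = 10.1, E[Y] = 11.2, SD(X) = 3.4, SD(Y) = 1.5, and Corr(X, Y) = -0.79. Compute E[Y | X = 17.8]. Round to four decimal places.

8.5163

The regression of Y on X has slope ρ·σ_Y/σ_X and passes through (μ_X, μ_Y).
E[Y | X=17.8] = 11.2 + (-0.79)·(1.5/3.4)·(17.8 − (10.1)) = 11.2 + (-0.34853)·(7.7) = 8.5163.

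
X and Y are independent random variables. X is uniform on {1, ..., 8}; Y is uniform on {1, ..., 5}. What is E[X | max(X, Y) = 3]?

12/5

P(max(X, Y) = 3) = 1/8.
Summing X·P(x,y) over outcomes with max(X, Y) = 3 gives 3/10.
E[X | max(X, Y) = 3] = (3/10) / (1/8) = 12/5.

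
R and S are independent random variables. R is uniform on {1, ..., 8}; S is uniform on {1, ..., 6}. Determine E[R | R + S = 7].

7/2

Outcomes with R + S = 7: (1,6), (2,5), (3,4), (4,3), (5,2), (6,1), each with probability 1/48.
E[R | R + S = 7] = (1 + 2 + 3 + 4 + 5 + 6) / 6 = 7/2.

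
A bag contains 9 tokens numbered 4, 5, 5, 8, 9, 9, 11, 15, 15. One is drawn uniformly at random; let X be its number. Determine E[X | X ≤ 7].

14/3

P(X ≤ 7) = 1/3.
Σ over the event: 4·1/9 + 5·2/9 = 14/9.
E[X | X ≤ 7] = (14/9) / (1/3) = 14/3.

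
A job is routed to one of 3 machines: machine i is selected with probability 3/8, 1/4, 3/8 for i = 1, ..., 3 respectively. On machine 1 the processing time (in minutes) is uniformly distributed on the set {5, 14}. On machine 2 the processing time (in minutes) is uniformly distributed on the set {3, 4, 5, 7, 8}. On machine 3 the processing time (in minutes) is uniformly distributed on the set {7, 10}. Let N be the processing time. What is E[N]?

81/10

E[N | machine 1] = (5+14)/2 = 19/2.
E[N | machine 2] = (3+4+5+7+8)/5 = 27/5.
E[N | machine 3] = (7+10)/2 = 17/2.
By the law of total expectation,
E[N] = (3/8)·(19/2) + (1/4)·(27/5) + (3/8)·(17/2) = 81/10.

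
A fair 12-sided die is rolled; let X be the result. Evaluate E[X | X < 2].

1

Given X < 2, X is equally likely to be any of {1}.
E[X | X < 2] = (1) / 1 = 1.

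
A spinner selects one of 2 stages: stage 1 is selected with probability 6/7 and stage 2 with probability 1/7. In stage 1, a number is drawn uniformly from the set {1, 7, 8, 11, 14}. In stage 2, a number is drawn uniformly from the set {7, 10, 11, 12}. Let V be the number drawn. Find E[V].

296/35

E[V | stage 1] = (1+7+8+11+14)/5 = 41/5.
E[V | stage 2] = (7+10+11+12)/4 = 10.
E[V] = (6/7)·(41/5) + (1/7)·(10) = 296/35.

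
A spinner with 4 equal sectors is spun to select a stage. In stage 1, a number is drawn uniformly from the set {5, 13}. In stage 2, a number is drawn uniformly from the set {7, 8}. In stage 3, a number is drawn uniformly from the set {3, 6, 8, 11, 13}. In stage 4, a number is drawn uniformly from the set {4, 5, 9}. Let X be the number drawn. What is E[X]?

E[X | stage 1] = (5+13)/2 = 9.
E[X | stage 2] = (7+8)/2 = 15/2.
E[X | stage 3] = (3+6+8+11+13)/5 = 41/5.
E[X | stage 4] = (4+5+9)/3 = 6.
E[X] = (1/4)·(9) + (1/4)·(15/2) + (1/4)·(41/5) + (1/4)·(6) = 307/40.

307/40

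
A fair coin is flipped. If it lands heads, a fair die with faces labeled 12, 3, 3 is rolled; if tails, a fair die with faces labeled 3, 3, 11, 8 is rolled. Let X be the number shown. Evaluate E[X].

49/8

E[X | heads] = (12+3+3)/3 = 6.
E[X | tails] = (3+3+11+8)/4 = 25/4.
By the law of total expectation,
E[X] = (1/2)·(6) + (1/2)·(25/4) = 49/8.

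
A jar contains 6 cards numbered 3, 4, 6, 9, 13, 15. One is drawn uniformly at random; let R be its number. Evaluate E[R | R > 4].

P(R > 4) = 2/3.
Σ over the event: 6·1/6 + 9·1/6 + 13·1/6 + 15·1/6 = 43/6.
E[R | R > 4] = (43/6) / (2/3) = 43/4.

43/4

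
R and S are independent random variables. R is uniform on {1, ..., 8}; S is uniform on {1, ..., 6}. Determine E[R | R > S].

160/27

P(R > S) = 9/16.
Summing R·P(x,y) over outcomes with R > S gives 10/3.
E[R | R > S] = (10/3) / (9/16) = 160/27.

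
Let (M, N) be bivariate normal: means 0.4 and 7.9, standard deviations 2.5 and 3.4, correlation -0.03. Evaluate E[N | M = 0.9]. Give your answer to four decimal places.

7.8796

E[N | M=x] = μ_N + ρ(σ_N/σ_M)(x − μ_M) for jointly normal variables.
E[N | M=0.9] = 7.9 + (-0.03)·(3.4/2.5)·(0.9 − (0.4)) = 7.9 + (-0.0408)·(0.5) = 7.8796.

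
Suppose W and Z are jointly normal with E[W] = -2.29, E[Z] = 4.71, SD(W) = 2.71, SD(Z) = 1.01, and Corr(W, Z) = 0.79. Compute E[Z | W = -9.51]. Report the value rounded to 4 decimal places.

For a bivariate normal, E[Z | W=x] = μ_Z + ρ·(σ_Z/σ_W)·(x − μ_W).
E[Z | W=-9.51] = 4.71 + (0.79)·(1.01/2.71)·(-9.51 − (-2.29)) = 4.71 + (0.29443)·(-7.22) = 2.5842.

2.5842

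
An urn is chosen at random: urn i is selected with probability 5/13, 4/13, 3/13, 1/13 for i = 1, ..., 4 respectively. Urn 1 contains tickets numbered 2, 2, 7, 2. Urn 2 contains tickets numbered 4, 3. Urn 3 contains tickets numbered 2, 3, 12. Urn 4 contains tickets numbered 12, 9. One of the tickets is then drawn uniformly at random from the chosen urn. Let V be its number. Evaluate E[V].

231/52

E[V | urn 1] = (2+2+7+2)/4 = 13/4.
E[V | urn 2] = (4+3)/2 = 7/2.
E[V | urn 3] = (2+3+12)/3 = 17/3.
E[V | urn 4] = (12+9)/2 = 21/2.
By the law of total expectation,
E[V] = (5/13)·(13/4) + (4/13)·(7/2) + (3/13)·(17/3) + (1/13)·(21/2) = 231/52.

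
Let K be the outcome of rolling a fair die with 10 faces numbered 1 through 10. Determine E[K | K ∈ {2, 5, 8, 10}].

25/4

P(K ∈ {2, 5, 8, 10}) = 2/5.
Σ over the event: 2·1/10 + 5·1/10 + 8·1/10 + 10·1/10 = 5/2.
E[K | K ∈ {2, 5, 8, 10}] = (5/2) / (2/5) = 25/4.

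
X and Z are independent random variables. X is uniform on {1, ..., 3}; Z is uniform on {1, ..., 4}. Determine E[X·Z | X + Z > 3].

P(X + Z > 3) = 3/4.
Summing XZ·P(x,y) over outcomes with X + Z > 3 gives 55/12.
E[X·Z | X + Z > 3] = (55/12) / (3/4) = 55/9.

55/9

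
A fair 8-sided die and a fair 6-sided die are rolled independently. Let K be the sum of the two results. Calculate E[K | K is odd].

8

P(K is odd) = 1/2.
Σ over the event: 3·1/24 + 5·1/12 + 7·1/8 + 9·1/8 + 11·1/12 + 13·1/24 = 4.
E[K | K is odd] = (4) / (1/2) = 8.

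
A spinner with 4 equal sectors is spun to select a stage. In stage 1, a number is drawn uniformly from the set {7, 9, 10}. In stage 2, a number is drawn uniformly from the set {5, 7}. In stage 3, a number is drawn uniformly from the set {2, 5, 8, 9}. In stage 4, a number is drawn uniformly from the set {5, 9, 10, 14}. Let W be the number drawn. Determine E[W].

181/24

E[W | stage 1] = (7+9+10)/3 = 26/3.
E[W | stage 2] = (5+7)/2 = 6.
E[W | stage 3] = (2+5+8+9)/4 = 6.
E[W | stage 4] = (5+9+10+14)/4 = 19/2.
By the law of total expectation,
E[W] = (1/4)·(26/3) + (1/4)·(6) + (1/4)·(6) + (1/4)·(19/2) = 181/24.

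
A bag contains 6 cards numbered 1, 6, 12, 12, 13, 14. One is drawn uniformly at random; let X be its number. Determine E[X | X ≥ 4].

P(X ≥ 4) = 5/6.
Σ over the event: 6·1/6 + 12·1/3 + 13·1/6 + 14·1/6 = 19/2.
E[X | X ≥ 4] = (19/2) / (5/6) = 57/5.

57/5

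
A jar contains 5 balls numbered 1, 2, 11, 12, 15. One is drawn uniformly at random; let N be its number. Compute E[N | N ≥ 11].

P(N ≥ 11) = 3/5.
Σ over the event: 11·1/5 + 12·1/5 + 15·1/5 = 38/5.
E[N | N ≥ 11] = (38/5) / (3/5) = 38/3.

38/3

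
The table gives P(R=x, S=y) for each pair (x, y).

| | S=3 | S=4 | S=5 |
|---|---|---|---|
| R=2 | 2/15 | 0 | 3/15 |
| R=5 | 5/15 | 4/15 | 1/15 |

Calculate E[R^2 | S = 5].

P(S = 5) = 4/15.
Summing R^2·P(R=x,S=y) over the conditioning event gives 37/15.
E[R^2 | S = 5] = (37/15) / (4/15) = 37/4.

37/4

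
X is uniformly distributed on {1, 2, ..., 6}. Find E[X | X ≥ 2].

Given X ≥ 2, X is equally likely to be any of {2, 3, 4, 5, 6}.
E[X | X ≥ 2] = (2 + 3 + 4 + 5 + 6) / 5 = 4.

4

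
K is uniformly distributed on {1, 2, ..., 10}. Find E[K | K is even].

Given K is even, K is equally likely to be any of {2, 4, 6, 8, 10}.
E[K | K is even] = (2 + 4 + 6 + 8 + 10) / 5 = 6.

6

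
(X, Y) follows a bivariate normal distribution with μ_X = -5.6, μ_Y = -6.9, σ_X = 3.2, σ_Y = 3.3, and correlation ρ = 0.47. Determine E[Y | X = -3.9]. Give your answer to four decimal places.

-6.0760

The regression of Y on X has slope ρ·σ_Y/σ_X and passes through (μ_X, μ_Y).
E[Y | X=-3.9] = -6.9 + (0.47)·(3.3/3.2)·(-3.9 − (-5.6)) = -6.9 + (0.48469)·(1.7) = -6.0760.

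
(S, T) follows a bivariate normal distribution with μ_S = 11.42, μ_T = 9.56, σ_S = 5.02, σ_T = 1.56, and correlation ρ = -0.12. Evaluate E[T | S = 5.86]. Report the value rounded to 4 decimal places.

9.7673

E[T | S=x] = μ_T + ρ(σ_T/σ_S)(x − μ_S) for jointly normal variables.
E[T | S=5.86] = 9.56 + (-0.12)·(1.56/5.02)·(5.86 − (11.42)) = 9.56 + (-0.037291)·(-5.56) = 9.7673.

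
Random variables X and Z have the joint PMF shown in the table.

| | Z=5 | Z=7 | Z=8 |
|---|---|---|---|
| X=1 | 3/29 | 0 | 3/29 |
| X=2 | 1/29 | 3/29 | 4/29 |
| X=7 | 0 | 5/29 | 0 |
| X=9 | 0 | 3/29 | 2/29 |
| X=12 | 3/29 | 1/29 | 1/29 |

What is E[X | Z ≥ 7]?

P(Z ≥ 7) = 22/29.
Σ X·P over the event = 1·(3/29) + 2·(3/29) + 2·(4/29) + 7·(5/29) + 9·(3/29) + 9·(2/29) + 12·(1/29) + 12·(1/29) = 121/29.
E[X | Z ≥ 7] = (121/29) / (22/29) = 11/2.

11/2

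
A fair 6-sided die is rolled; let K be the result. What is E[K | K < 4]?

2

Given K < 4, K is equally likely to be any of {1, 2, 3}.
E[K | K < 4] = (1 + 2 + 3) / 3 = 2.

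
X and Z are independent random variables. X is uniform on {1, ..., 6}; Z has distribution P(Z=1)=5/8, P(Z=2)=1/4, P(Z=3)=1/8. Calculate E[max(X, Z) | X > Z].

P(X > Z) = 3/4.
Summing max(X,Z)·P(x,y) over outcomes with X > Z gives 151/48.
E[max(X, Z) | X > Z] = (151/48) / (3/4) = 151/36.

151/36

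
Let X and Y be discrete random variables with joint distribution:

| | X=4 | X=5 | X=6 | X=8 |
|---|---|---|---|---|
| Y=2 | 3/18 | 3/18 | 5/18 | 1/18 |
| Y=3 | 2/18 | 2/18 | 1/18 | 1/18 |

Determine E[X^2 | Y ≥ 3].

91/3

P(Y ≥ 3) = 1/3.
Summing X^2·P(X=x,Y=y) over the conditioning event gives 91/9.
E[X^2 | Y ≥ 3] = (91/9) / (1/3) = 91/3.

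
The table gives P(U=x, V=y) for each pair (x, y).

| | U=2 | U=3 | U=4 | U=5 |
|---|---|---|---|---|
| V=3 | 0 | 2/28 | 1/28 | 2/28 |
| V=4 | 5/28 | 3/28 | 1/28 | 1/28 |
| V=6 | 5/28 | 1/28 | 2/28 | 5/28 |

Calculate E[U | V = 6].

46/13

P(V = 6) = 13/28.
Summing U·P(U=x,V=y) over the conditioning event gives 23/14.
E[U | V = 6] = (23/14) / (13/28) = 46/13.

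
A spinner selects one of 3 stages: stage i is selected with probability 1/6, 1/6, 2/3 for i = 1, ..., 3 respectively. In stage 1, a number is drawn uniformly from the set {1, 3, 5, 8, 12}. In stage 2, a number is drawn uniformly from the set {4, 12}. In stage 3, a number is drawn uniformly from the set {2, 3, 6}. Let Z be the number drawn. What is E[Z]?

427/90

E[Z | stage 1] = (1+3+5+8+12)/5 = 29/5.
E[Z | stage 2] = (4+12)/2 = 8.
E[Z | stage 3] = (2+3+6)/3 = 11/3.
E[Z] = (1/6)·(29/5) + (1/6)·(8) + (2/3)·(11/3) = 427/90.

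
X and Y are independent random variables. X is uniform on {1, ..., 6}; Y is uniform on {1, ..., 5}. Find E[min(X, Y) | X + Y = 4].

4/3

Outcomes with X + Y = 4: (1,3), (2,2), (3,1), each with probability 1/30.
E[min(X, Y) | X + Y = 4] = (1 + 2 + 1) / 3 = 4/3.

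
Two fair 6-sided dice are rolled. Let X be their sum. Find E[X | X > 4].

116/15

P(X > 4) = 5/6.
Σ over the event: 5·1/9 + 6·5/36 + 7·1/6 + 8·5/36 + 9·1/9 + 10·1/12 + 11·1/18 + 12·1/36 = 58/9.
E[X | X > 4] = (58/9) / (5/6) = 116/15.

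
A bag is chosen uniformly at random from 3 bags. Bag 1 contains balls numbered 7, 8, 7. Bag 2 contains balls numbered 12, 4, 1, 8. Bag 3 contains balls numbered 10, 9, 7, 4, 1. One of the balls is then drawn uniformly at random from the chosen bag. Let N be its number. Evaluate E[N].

E[N | bag 1] = (7+8+7)/3 = 22/3.
E[N | bag 2] = (12+4+1+8)/4 = 25/4.
E[N | bag 3] = (10+9+7+4+1)/5 = 31/5.
E[N] = (1/3)·(22/3) + (1/3)·(25/4) + (1/3)·(31/5) = 1187/180.

1187/180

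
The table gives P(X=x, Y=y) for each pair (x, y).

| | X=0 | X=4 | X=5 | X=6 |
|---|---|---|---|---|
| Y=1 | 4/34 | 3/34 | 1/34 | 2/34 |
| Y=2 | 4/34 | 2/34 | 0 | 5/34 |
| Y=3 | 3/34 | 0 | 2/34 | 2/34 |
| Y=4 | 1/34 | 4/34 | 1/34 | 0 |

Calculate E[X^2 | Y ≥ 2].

P(Y ≥ 2) = 12/17.
Summing X^2·P(X=x,Y=y) over the conditioning event gives 423/34.
E[X^2 | Y ≥ 2] = (423/34) / (12/17) = 141/8.

141/8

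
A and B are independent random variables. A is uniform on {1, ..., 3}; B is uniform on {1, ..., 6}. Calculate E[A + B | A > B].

Outcomes with A > B: (2,1), (3,1), (3,2), each with probability 1/18.
E[A + B | A > B] = (3 + 4 + 5) / 3 = 4.

4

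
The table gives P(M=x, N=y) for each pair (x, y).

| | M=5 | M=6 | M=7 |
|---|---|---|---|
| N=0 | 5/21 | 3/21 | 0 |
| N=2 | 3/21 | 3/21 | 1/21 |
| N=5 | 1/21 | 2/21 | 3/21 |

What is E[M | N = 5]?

19/3

P(N = 5) = 2/7.
Σ M·P over the event = 5·(1/21) + 6·(2/21) + 7·(3/21) = 38/21.
E[M | N = 5] = (38/21) / (2/7) = 19/3.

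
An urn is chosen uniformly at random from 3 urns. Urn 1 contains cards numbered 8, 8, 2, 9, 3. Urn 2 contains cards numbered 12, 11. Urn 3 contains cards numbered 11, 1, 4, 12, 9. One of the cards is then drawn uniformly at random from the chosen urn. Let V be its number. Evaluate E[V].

83/10

E[V | urn 1] = (8+8+2+9+3)/5 = 6.
E[V | urn 2] = (12+11)/2 = 23/2.
E[V | urn 3] = (11+1+4+12+9)/5 = 37/5.
By the law of total expectation,
E[V] = (1/3)·(6) + (1/3)·(23/2) + (1/3)·(37/5) = 83/10.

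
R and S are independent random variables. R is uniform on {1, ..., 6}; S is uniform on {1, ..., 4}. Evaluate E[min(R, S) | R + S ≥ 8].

10/3

P(R + S ≥ 8) = 1/4.
Summing min(R,S)·P(x,y) over outcomes with R + S ≥ 8 gives 5/6.
E[min(R, S) | R + S ≥ 8] = (5/6) / (1/4) = 10/3.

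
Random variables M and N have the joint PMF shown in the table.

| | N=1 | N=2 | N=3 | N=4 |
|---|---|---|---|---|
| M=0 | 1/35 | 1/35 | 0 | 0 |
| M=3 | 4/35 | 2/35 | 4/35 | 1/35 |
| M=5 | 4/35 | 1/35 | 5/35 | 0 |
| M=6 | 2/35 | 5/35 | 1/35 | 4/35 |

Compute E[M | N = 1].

P(N = 1) = 11/35.
Summing M·P(M=x,N=y) over the conditioning event gives 44/35.
E[M | N = 1] = (44/35) / (11/35) = 4.

4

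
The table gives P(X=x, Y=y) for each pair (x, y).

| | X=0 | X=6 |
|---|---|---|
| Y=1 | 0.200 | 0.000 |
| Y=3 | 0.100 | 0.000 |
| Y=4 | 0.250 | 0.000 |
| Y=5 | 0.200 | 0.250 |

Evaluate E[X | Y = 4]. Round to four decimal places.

P(Y = 4) = 0.250.
Σ X·P over the event = 0·(0.250) = 0.000.
E[X | Y = 4] = (0.000) / (0.250) = 0.0000.

0.0000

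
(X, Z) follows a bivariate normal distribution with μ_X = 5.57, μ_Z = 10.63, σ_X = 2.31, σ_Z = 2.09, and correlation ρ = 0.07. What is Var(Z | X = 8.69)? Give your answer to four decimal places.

The conditional variance in a bivariate normal is σ_Z²(1 − ρ²), independent of x.
Var(Z | X=8.69) = (2.09)²·(1 − (0.07)²) = 4.3681·0.9951 = 4.3467.

4.3467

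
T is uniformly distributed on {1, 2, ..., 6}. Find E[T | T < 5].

5/2

Given T < 5, T is equally likely to be any of {1, 2, 3, 4}.
E[T | T < 5] = (1 + 2 + 3 + 4) / 4 = 5/2.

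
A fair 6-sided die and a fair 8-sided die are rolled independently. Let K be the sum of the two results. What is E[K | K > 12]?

40/3

P(K > 12) = 1/16.
Σ over the event: 13·1/24 + 14·1/48 = 5/6.
E[K | K > 12] = (5/6) / (1/16) = 40/3.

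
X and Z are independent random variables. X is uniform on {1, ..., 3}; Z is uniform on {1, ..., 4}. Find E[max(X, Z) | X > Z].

8/3

Outcomes with X > Z: (2,1), (3,1), (3,2), each with probability 1/12.
E[max(X, Z) | X > Z] = (2 + 3 + 3) / 3 = 8/3.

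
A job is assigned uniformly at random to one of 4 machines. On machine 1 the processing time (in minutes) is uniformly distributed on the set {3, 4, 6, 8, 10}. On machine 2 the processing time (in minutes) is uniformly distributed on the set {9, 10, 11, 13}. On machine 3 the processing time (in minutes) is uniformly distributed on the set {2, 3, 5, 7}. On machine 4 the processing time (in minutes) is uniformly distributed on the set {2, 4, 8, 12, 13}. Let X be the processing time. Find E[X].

E[X | machine 1] = (3+4+6+8+10)/5 = 31/5.
E[X | machine 2] = (9+10+11+13)/4 = 43/4.
E[X | machine 3] = (2+3+5+7)/4 = 17/4.
E[X | machine 4] = (2+4+8+12+13)/5 = 39/5.
By the law of total expectation,
E[X] = (1/4)·(31/5) + (1/4)·(43/4) + (1/4)·(17/4) + (1/4)·(39/5) = 29/4.

29/4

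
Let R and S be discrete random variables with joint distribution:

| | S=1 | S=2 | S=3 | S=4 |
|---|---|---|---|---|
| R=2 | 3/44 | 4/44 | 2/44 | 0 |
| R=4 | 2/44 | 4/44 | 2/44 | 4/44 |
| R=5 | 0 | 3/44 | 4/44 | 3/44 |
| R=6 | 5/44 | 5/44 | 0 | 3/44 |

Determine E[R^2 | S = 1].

112/5

P(S = 1) = 5/22.
Summing R^2·P(R=x,S=y) over the conditioning event gives 56/11.
E[R^2 | S = 1] = (56/11) / (5/22) = 112/5.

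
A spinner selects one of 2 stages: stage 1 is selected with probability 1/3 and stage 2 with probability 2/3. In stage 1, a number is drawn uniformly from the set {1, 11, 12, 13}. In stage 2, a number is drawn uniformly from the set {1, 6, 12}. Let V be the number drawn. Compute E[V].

E[V | stage 1] = (1+11+12+13)/4 = 37/4.
E[V | stage 2] = (1+6+12)/3 = 19/3.
E[V] = (1/3)·(37/4) + (2/3)·(19/3) = 263/36.

263/36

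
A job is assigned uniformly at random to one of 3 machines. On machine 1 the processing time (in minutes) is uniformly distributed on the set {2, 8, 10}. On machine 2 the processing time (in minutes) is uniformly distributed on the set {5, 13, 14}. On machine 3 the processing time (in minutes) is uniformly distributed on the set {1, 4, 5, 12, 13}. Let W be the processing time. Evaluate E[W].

73/9

E[W | machine 1] = (2+8+10)/3 = 20/3.
E[W | machine 2] = (5+13+14)/3 = 32/3.
E[W | machine 3] = (1+4+5+12+13)/5 = 7.
E[W] = (1/3)·(20/3) + (1/3)·(32/3) + (1/3)·(7) = 73/9.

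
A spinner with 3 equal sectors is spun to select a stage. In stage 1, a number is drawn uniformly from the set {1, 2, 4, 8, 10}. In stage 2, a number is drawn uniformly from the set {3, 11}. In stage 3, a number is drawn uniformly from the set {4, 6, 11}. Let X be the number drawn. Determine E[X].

19/3

E[X | stage 1] = (1+2+4+8+10)/5 = 5.
E[X | stage 2] = (3+11)/2 = 7.
E[X | stage 3] = (4+6+11)/3 = 7.
E[X] = (1/3)·(5) + (1/3)·(7) + (1/3)·(7) = 19/3.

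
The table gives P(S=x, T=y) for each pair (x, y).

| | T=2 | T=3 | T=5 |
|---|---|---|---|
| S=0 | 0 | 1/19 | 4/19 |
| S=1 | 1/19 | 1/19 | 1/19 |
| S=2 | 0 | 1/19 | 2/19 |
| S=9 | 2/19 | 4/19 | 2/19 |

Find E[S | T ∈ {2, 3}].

29/5

P(T ∈ {2, 3}) = 10/19.
Σ S·P over the event = 0·(1/19) + 1·(1/19) + 1·(1/19) + 2·(1/19) + 9·(2/19) + 9·(4/19) = 58/19.
E[S | T ∈ {2, 3}] = (58/19) / (10/19) = 29/5.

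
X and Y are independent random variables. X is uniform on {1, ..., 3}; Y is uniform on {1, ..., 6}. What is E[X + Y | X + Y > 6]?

23/3

P(X + Y > 6) = 1/3.
Summing (X+Y)·P(x,y) over outcomes with X + Y > 6 gives 23/9.
E[X + Y | X + Y > 6] = (23/9) / (1/3) = 23/3.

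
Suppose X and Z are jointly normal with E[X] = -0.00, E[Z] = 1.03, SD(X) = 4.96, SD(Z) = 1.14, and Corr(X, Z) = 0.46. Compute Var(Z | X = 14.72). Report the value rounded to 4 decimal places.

1.0246

Var(Z | X=x) = (1 − ρ²)·σ_Z².
Var(Z | X=14.72) = (1.14)²·(1 − (0.46)²) = 1.2996·0.7884 = 1.0246.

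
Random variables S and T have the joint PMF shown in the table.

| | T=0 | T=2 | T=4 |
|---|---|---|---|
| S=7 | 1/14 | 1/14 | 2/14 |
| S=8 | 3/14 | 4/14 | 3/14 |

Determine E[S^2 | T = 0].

241/4

P(T = 0) = 2/7.
Σ S^2·P over the event = 49·(1/14) + 64·(3/14) = 241/14.
E[S^2 | T = 0] = (241/14) / (2/7) = 241/4.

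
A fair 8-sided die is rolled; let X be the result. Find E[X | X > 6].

Given X > 6, X is equally likely to be any of {7, 8}.
E[X | X > 6] = (7 + 8) / 2 = 15/2.

15/2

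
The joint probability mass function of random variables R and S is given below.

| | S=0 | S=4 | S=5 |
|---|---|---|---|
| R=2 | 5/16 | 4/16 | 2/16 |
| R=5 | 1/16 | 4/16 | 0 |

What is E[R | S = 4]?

P(S = 4) = 1/2.
Σ R·P over the event = 2·(4/16) + 5·(4/16) = 7/4.
E[R | S = 4] = (7/4) / (1/2) = 7/2.

7/2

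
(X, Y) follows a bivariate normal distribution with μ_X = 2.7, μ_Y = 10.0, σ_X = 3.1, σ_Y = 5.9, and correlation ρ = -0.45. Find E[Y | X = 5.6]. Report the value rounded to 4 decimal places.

7.5163

The regression of Y on X has slope ρ·σ_Y/σ_X and passes through (μ_X, μ_Y).
E[Y | X=5.6] = 10.0 + (-0.45)·(5.9/3.1)·(5.6 − (2.7)) = 10.0 + (-0.85645)·(2.9) = 7.5163.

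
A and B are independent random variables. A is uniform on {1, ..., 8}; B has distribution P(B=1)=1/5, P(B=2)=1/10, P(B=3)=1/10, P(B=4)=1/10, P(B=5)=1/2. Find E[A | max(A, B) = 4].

P(max(A, B) = 4) = 1/10.
Summing A·P(x,y) over outcomes with max(A, B) = 4 gives 13/40.
E[A | max(A, B) = 4] = (13/40) / (1/10) = 13/4.

13/4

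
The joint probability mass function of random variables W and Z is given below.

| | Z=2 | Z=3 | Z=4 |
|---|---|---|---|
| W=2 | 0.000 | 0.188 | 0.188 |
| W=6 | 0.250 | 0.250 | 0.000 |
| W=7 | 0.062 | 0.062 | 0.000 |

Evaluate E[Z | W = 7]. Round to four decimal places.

2.5000

P(W = 7) = 0.124.
Σ Z·P over the event = 2·(0.062) + 3·(0.062) = 0.310.
E[Z | W = 7] = (0.310) / (0.124) = 2.5000.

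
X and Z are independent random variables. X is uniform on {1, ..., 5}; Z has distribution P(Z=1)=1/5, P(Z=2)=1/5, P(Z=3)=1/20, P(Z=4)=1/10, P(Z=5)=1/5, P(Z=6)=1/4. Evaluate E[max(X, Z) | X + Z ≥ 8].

P(X + Z ≥ 8) = 37/100.
Summing max(X,Z)·P(x,y) over outcomes with X + Z ≥ 8 gives 203/100.
E[max(X, Z) | X + Z ≥ 8] = (203/100) / (37/100) = 203/37.

203/37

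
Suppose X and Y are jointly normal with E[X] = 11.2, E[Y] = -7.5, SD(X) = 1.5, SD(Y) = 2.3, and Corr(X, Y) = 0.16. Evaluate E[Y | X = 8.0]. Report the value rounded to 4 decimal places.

-8.2851

The regression of Y on X has slope ρ·σ_Y/σ_X and passes through (μ_X, μ_Y).
E[Y | X=8.0] = -7.5 + (0.16)·(2.3/1.5)·(8.0 − (11.2)) = -7.5 + (0.24533)·(-3.2) = -8.2851.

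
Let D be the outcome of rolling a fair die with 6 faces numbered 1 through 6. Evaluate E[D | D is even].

4

Given D is even, D is equally likely to be any of {2, 4, 6}.
E[D | D is even] = (2 + 4 + 6) / 3 = 4.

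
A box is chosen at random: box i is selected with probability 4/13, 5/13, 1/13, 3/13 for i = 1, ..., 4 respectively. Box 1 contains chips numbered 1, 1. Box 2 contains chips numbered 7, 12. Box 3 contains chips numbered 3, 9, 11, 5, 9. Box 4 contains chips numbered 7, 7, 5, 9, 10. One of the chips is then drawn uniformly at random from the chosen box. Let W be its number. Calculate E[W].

817/130

E[W | box 1] = (1+1)/2 = 1.
E[W | box 2] = (7+12)/2 = 19/2.
E[W | box 3] = (3+9+11+5+9)/5 = 37/5.
E[W | box 4] = (7+7+5+9+10)/5 = 38/5.
By the law of total expectation,
E[W] = (4/13)·(1) + (5/13)·(19/2) + (1/13)·(37/5) + (3/13)·(38/5) = 817/130.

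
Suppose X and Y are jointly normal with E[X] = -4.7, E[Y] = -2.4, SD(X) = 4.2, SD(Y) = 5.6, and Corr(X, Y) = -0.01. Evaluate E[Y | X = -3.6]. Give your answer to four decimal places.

-2.4147

E[Y | X=x] = μ_Y + ρ(σ_Y/σ_X)(x − μ_X) for jointly normal variables.
E[Y | X=-3.6] = -2.4 + (-0.01)·(5.6/4.2)·(-3.6 − (-4.7)) = -2.4 + (-0.013333)·(1.1) = -2.4147.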